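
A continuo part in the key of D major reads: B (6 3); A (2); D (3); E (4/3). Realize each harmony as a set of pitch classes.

B, D, G | A, B, D, F# | D, F#, A | E, G, A, C#

B (6/3): B, D, G.
A (6/4/2): A, B, D, F#.
D (5/3): D, F#, A.
E (6/4/3): E, G, A, C#.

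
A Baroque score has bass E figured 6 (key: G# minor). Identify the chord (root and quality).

C# minor

The figures 6 indicate a triad in first inversion.
In first inversion the root lies a sixth above the bass: a sixth above E in G# minor is C#.
The chord tones are E, G#, C#, giving C# minor.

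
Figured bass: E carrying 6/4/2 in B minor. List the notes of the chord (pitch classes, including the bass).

A second above E in this key is F#.
A fourth above E in this key is A.
A sixth above E in this key is C#.
Together with the bass E, this spells F# minor seventh in third inversion.

E, F#, A, C#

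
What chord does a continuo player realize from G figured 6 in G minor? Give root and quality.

Eb major

The figures 6 indicate a triad in first inversion.
In first inversion the root lies a sixth above the bass: a sixth above G in G minor is Eb.
The chord tones are G, Bb, Eb, giving Eb major.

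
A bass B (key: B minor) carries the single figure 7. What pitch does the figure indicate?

A

Counting 6 letter steps above B lands on A; in B minor, that letter is A.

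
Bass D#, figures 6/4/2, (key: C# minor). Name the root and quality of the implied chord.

The figures 6/4/2 indicate a seventh chord in third inversion.
In third inversion the root lies a second above the bass: a second above D# in C# minor is E.
The chord tones are D#, E, G#, B, giving E major seventh.

E major seventh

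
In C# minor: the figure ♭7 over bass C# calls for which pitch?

Bb

Counting 6 letter steps above C# lands on B; in C# minor, that letter is B.
The b7 figure lowers it a semitone, giving Bb.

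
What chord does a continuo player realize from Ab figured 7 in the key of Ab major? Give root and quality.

Ab major seventh

The figures 7 indicate a seventh chord in root position.
In root position the bass is the root, so the root is Ab.
The chord tones are Ab, C, Eb, G, giving Ab major seventh.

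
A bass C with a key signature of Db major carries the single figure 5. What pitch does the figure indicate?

Counting 4 letter steps above C lands on G; in Db major, that letter is Gb.

Gb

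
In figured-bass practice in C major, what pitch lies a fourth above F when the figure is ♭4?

Bb

Counting 3 letter steps above F lands on B; in C major, that letter is B.
The b4 figure lowers it a semitone, giving Bb.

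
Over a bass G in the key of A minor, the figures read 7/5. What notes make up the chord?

The written figures 7/5 are shorthand for 7/5/3: the 3 is implied.
A third above G in this key is B.
A fifth above G in this key is D.
A seventh above G in this key is F.
Together with the bass G, this spells G dominant seventh in root position.

G, B, D, F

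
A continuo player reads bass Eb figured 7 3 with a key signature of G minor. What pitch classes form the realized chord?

The written figures 7 3 are shorthand for 7/5/3: the 5 is implied.
A third above Eb in this key is G.
A fifth above Eb in this key is Bb.
A seventh above Eb in this key is D.
Together with the bass Eb, this spells Eb major seventh in root position.

Eb, G, Bb, D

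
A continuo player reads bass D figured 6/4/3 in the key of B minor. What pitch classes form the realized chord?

D, F#, G, B

A third above D in this key is F#.
A fourth above D in this key is G.
A sixth above D in this key is B.
Together with the bass D, this spells G major seventh in second inversion.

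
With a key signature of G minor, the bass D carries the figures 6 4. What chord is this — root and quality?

The figures 6 4 indicate a triad in second inversion.
In second inversion the root lies a fourth above the bass: a fourth above D in G minor is G.
The chord tones are D, G, Bb, giving G minor.

G minor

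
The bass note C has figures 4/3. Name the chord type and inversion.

4/3 is shorthand for 6/4/3.
Intervals of 6/4/3 above the bass form a seventh chord; the bass is the fifth, so this is second inversion.

seventh chord, second inversion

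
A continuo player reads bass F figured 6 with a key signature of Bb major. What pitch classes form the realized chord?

F, A, D

The written figures 6 are shorthand for 6/3: the 3 is implied.
A third above F in this key is A.
A sixth above F in this key is D.
Together with the bass F, this spells D minor in first inversion.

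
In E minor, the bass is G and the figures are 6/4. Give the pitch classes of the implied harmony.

G, C, E

A fourth above G in this key is C.
A sixth above G in this key is E.
Together with the bass G, this spells C major in second inversion.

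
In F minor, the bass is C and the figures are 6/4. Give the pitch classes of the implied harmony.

C, F, Ab

A fourth above C in this key is F.
A sixth above C in this key is Ab.
Together with the bass C, this spells F minor in second inversion.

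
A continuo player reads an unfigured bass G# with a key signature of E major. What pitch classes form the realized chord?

G#, B, D#

An unfigured bass implies 5/3.
A third above G# in this key is B.
A fifth above G# in this key is D#.
Together with the bass G#, this spells G# minor in root position.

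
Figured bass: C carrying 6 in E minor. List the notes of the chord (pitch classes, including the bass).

The written figures 6 are shorthand for 6/3: the 3 is implied.
A third above C in this key is E.
A sixth above C in this key is A.
Together with the bass C, this spells A minor in first inversion.

C, E, A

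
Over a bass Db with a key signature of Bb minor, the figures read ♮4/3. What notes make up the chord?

Db, F, G, Bb

The written figures ♮4/3 are shorthand for 6/4/3: the 6 is implied.
A third above Db in this key is F.
A fourth above Db in this key is Gb, made natural (G) by the ♮ figure.
A sixth above Db in this key is Bb.
Together with the bass Db, this spells G half-diminished seventh in second inversion.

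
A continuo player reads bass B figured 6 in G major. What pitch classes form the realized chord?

The written figures 6 are shorthand for 6/3: the 3 is implied.
A third above B in this key is D.
A sixth above B in this key is G.
Together with the bass B, this spells G major in first inversion.

B, D, G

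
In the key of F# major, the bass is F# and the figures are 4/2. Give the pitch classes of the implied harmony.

The written figures 4/2 are shorthand for 6/4/2: the 6 is implied.
A second above F# in this key is G#.
A fourth above F# in this key is B.
A sixth above F# in this key is D#.
Together with the bass F#, this spells G# minor seventh in third inversion.

F#, G#, B, D#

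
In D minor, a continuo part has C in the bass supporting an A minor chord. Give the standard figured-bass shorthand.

6

C is the third of A minor, so the chord is in first inversion.
A triad in first inversion is figured 6/3, conventionally abbreviated 6.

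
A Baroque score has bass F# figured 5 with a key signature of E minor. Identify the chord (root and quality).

F# diminished

The figures 5 indicate a triad in root position.
In root position the bass is the root, so the root is F#.
The chord tones are F#, A, C, giving F# diminished.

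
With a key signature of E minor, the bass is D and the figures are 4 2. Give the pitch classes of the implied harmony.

D, E, G, B

The written figures 4 2 are shorthand for 6/4/2: the 6 is implied.
A second above D in this key is E.
A fourth above D in this key is G.
A sixth above D in this key is B.
Together with the bass D, this spells E minor seventh in third inversion.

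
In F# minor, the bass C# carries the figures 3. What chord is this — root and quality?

The figures 3 indicate a triad in root position.
In root position the bass is the root, so the root is C#.
The chord tones are C#, E, G#, giving C# minor.

C# minor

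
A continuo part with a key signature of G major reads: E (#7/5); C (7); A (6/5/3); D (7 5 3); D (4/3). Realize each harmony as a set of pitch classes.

E (#7/5/3): E, G, B, D#.
C (7/5/3): C, E, G, B.
A (6/5/3): A, C, E, F#.
D (7/5/3): D, F#, A, C.
D (6/4/3): D, F#, G, B.

E, G, B, D# | C, E, G, B | A, C, E, F# | D, F#, A, C | D, F#, G, B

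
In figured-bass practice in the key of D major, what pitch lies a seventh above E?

Counting 6 letter steps above E lands on D; in D major, that letter is D.

D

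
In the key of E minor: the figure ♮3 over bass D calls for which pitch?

F

Counting 2 letter steps above D lands on F; in E minor, that letter is F#.
The ♮3 figure makes it natural, giving F.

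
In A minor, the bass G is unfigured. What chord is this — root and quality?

An unfigured bass indicates a triad in root position.
In root position the bass is the root, so the root is G.
The chord tones are G, B, D, giving G major.

G major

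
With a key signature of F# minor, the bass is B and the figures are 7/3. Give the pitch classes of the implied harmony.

B, D, F#, A

The written figures 7/3 are shorthand for 7/5/3: the 5 is implied.
A third above B in this key is D.
A fifth above B in this key is F#.
A seventh above B in this key is A.
Together with the bass B, this spells B minor seventh in root position.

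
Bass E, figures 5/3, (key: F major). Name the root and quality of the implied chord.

The figures 5/3 indicate a triad in root position.
In root position the bass is the root, so the root is E.
The chord tones are E, G, Bb, giving E diminished.

E diminished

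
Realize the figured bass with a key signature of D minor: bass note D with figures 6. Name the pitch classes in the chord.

D, F, Bb

The written figures 6 are shorthand for 6/3: the 3 is implied.
A third above D in this key is F.
A sixth above D in this key is Bb.
Together with the bass D, this spells Bb major in first inversion.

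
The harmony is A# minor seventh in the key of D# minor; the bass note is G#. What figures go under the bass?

G# is the seventh of A# minor seventh, so the chord is in third inversion.
A seventh chord in third inversion is figured 6/4/2, conventionally abbreviated 4/2.

4/2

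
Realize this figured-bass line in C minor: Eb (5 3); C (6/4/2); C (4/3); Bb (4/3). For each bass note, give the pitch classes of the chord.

Eb (5/3): Eb, G, Bb.
C (6/4/2): C, D, F, Ab.
C (6/4/3): C, Eb, F, Ab.
Bb (6/4/3): Bb, D, Eb, G.

Eb, G, Bb | C, D, F, Ab | C, Eb, F, Ab | Bb, D, Eb, G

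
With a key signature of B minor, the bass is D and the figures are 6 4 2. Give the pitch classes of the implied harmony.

A second above D in this key is E.
A fourth above D in this key is G.
A sixth above D in this key is B.
Together with the bass D, this spells E minor seventh in third inversion.

D, E, G, B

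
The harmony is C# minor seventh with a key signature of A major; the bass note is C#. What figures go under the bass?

C# is the root of C# minor seventh, so the chord is in root position.
A seventh chord in root position is figured 7/5/3, conventionally abbreviated 7.

7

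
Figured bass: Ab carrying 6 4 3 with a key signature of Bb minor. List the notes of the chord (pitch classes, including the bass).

A third above Ab in this key is C.
A fourth above Ab in this key is Db.
A sixth above Ab in this key is F.
Together with the bass Ab, this spells Db major seventh in second inversion.

Ab, C, Db, F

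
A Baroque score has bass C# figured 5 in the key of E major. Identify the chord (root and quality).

The figures 5 indicate a triad in root position.
In root position the bass is the root, so the root is C#.
The chord tones are C#, E, G#, giving C# minor.

C# minor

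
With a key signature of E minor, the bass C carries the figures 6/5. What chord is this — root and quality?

A minor seventh

The figures 6/5 indicate a seventh chord in first inversion.
In first inversion the root lies a sixth above the bass: a sixth above C in E minor is A.
The chord tones are C, E, G, A, giving A minor seventh.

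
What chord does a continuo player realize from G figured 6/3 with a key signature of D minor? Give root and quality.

The figures 6/3 indicate a triad in first inversion.
In first inversion the root lies a sixth above the bass: a sixth above G in D minor is E.
The chord tones are G, Bb, E, giving E diminished.

E diminished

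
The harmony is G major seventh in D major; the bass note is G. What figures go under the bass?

G is the root of G major seventh, so the chord is in root position.
A seventh chord in root position is figured 7/5/3, conventionally abbreviated 7.

7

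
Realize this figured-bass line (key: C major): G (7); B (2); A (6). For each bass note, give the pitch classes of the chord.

G, B, D, F | B, C, E, G | A, C, F

G (7/5/3): G, B, D, F.
B (6/4/2): B, C, E, G.
A (6/3): A, C, F.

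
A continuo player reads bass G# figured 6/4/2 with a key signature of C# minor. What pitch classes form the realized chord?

A second above G# in this key is A.
A fourth above G# in this key is C#.
A sixth above G# in this key is E.
Together with the bass G#, this spells A major seventh in third inversion.

G#, A, C#, E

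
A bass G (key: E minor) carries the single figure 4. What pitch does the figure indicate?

Counting 3 letter steps above G lands on C; in E minor, that letter is C.

C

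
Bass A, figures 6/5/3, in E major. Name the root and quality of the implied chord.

The figures 6/5/3 indicate a seventh chord in first inversion.
In first inversion the root lies a sixth above the bass: a sixth above A in E major is F#.
The chord tones are A, C#, E, F#, giving F# minor seventh.

F# minor seventh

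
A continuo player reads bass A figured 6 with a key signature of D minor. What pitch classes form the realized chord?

The written figures 6 are shorthand for 6/3: the 3 is implied.
A third above A in this key is C.
A sixth above A in this key is F.
Together with the bass A, this spells F major in first inversion.

A, C, F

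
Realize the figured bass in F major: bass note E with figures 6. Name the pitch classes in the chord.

The written figures 6 are shorthand for 6/3: the 3 is implied.
A third above E in this key is G.
A sixth above E in this key is C.
Together with the bass E, this spells C major in first inversion.

E, G, C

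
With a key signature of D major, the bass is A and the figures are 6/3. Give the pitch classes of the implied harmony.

A third above A in this key is C#.
A sixth above A in this key is F#.
Together with the bass A, this spells F# minor in first inversion.

A, C#, F#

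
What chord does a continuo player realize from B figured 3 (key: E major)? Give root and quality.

The figures 3 indicate a triad in root position.
In root position the bass is the root, so the root is B.
The chord tones are B, D#, F#, giving B major.

B major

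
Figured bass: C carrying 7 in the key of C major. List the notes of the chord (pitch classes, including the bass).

C, E, G, B

The written figures 7 are shorthand for 7/5/3: the 5/3 are implied.
A third above C in this key is E.
A fifth above C in this key is G.
A seventh above C in this key is B.
Together with the bass C, this spells C major seventh in root position.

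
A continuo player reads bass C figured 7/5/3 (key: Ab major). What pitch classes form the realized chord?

A third above C in this key is Eb.
A fifth above C in this key is G.
A seventh above C in this key is Bb.
Together with the bass C, this spells C minor seventh in root position.

C, Eb, G, Bb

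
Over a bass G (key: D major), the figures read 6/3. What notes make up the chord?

A third above G in this key is B.
A sixth above G in this key is E.
Together with the bass G, this spells E minor in first inversion.

G, B, E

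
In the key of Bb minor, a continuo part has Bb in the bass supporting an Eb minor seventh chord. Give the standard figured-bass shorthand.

Bb is the fifth of Eb minor seventh, so the chord is in second inversion.
A seventh chord in second inversion is figured 6/4/3, conventionally abbreviated 4/3.

4/3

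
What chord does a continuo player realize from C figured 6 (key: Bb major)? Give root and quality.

The figures 6 indicate a triad in first inversion.
In first inversion the root lies a sixth above the bass: a sixth above C in Bb major is A.
The chord tones are C, Eb, A, giving A diminished.

A diminished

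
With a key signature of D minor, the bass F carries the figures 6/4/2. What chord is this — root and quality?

The figures 6/4/2 indicate a seventh chord in third inversion.
In third inversion the root lies a second above the bass: a second above F in D minor is G.
The chord tones are F, G, Bb, D, giving G minor seventh.

G minor seventh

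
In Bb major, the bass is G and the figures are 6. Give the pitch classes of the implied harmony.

G, Bb, Eb

The written figures 6 are shorthand for 6/3: the 3 is implied.
A third above G in this key is Bb.
A sixth above G in this key is Eb.
Together with the bass G, this spells Eb major in first inversion.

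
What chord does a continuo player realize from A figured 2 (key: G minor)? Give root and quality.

Bb major seventh

The figures 2 indicate a seventh chord in third inversion.
In third inversion the root lies a second above the bass: a second above A in G minor is Bb.
The chord tones are A, Bb, D, F, giving Bb major seventh.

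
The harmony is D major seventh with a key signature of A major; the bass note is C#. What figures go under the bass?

4/2

C# is the seventh of D major seventh, so the chord is in third inversion.
A seventh chord in third inversion is figured 6/4/2, conventionally abbreviated 4/2.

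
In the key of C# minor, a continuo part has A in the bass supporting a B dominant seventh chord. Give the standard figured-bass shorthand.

A is the seventh of B dominant seventh, so the chord is in third inversion.
A seventh chord in third inversion is figured 6/4/2, conventionally abbreviated 4/2.

4/2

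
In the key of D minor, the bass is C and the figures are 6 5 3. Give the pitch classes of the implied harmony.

C, E, G, A

A third above C in this key is E.
A fifth above C in this key is G.
A sixth above C in this key is A.
Together with the bass C, this spells A minor seventh in first inversion.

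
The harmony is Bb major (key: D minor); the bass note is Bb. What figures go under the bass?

Bb is the root of Bb major, so the chord is in root position.
A triad in root position is figured 5/3, conventionally abbreviated (no figures — root-position triad).

no figures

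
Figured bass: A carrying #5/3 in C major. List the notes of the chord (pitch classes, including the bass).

A third above A in this key is C.
A fifth above A in this key is E, raised to E# by the sharp.

A, C, E#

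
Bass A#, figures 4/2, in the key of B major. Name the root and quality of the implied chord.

B major seventh

The figures 4/2 indicate a seventh chord in third inversion.
In third inversion the root lies a second above the bass: a second above A# in B major is B.
The chord tones are A#, B, D#, F#, giving B major seventh.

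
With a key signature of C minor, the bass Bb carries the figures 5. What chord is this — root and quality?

The figures 5 indicate a triad in root position.
In root position the bass is the root, so the root is Bb.
The chord tones are Bb, D, F, giving Bb major.

Bb major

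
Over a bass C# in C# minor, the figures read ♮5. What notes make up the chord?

C#, E, G

The written figures ♮5 are shorthand for 5/3: the 3 is implied.
A third above C# in this key is E.
A fifth above C# in this key is G#, made natural (G) by the ♮ figure.
Together with the bass C#, this spells C# diminished in root position.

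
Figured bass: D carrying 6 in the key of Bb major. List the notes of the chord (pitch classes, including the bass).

D, F, Bb

The written figures 6 are shorthand for 6/3: the 3 is implied.
A third above D in this key is F.
A sixth above D in this key is Bb.
Together with the bass D, this spells Bb major in first inversion.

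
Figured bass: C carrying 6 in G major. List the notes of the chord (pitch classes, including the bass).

The written figures 6 are shorthand for 6/3: the 3 is implied.
A third above C in this key is E.
A sixth above C in this key is A.
Together with the bass C, this spells A minor in first inversion.

C, E, A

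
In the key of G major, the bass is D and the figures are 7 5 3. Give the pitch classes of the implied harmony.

D, F#, A, C

A third above D in this key is F#.
A fifth above D in this key is A.
A seventh above D in this key is C.
Together with the bass D, this spells D dominant seventh in root position.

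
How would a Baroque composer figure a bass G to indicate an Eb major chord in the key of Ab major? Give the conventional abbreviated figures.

G is the third of Eb major, so the chord is in first inversion.
A triad in first inversion is figured 6/3, conventionally abbreviated 6.

6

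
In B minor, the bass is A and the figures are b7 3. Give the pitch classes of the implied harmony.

A, C#, E, Gb

The written figures b7 3 are shorthand for 7/5/3: the 5 is implied.
A third above A in this key is C#.
A fifth above A in this key is E.
A seventh above A in this key is G, lowered to Gb by the flat.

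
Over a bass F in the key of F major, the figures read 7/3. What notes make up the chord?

The written figures 7/3 are shorthand for 7/5/3: the 5 is implied.
A third above F in this key is A.
A fifth above F in this key is C.
A seventh above F in this key is E.
Together with the bass F, this spells F major seventh in root position.

F, A, C, E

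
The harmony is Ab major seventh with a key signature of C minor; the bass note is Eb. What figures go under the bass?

4/3

Eb is the fifth of Ab major seventh, so the chord is in second inversion.
A seventh chord in second inversion is figured 6/4/3, conventionally abbreviated 4/3.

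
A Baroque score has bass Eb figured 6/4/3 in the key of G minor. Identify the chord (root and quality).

The figures 6/4/3 indicate a seventh chord in second inversion.
In second inversion the root lies a fourth above the bass: a fourth above Eb in G minor is A.
The chord tones are Eb, G, A, C, giving A half-diminished seventh.

A half-diminished seventh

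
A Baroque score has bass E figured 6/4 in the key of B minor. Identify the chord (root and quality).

The figures 6/4 indicate a triad in second inversion.
In second inversion the root lies a fourth above the bass: a fourth above E in B minor is A.
The chord tones are E, A, C#, giving A major.

A major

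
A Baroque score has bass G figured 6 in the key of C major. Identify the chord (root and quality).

E minor

The figures 6 indicate a triad in first inversion.
In first inversion the root lies a sixth above the bass: a sixth above G in C major is E.
The chord tones are G, B, E, giving E minor.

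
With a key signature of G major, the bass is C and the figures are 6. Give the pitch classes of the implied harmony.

C, E, A

The written figures 6 are shorthand for 6/3: the 3 is implied.
A third above C in this key is E.
A sixth above C in this key is A.
Together with the bass C, this spells A minor in first inversion.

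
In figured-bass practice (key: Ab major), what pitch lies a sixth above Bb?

G

Counting 5 letter steps above Bb lands on G; in Ab major, that letter is G.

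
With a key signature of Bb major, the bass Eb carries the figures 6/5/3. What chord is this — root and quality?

C minor seventh

The figures 6/5/3 indicate a seventh chord in first inversion.
In first inversion the root lies a sixth above the bass: a sixth above Eb in Bb major is C.
The chord tones are Eb, G, Bb, C, giving C minor seventh.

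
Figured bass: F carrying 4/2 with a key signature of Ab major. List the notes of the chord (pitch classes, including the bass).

The written figures 4/2 are shorthand for 6/4/2: the 6 is implied.
A second above F in this key is G.
A fourth above F in this key is Bb.
A sixth above F in this key is Db.
Together with the bass F, this spells G half-diminished seventh in third inversion.

F, G, Bb, Db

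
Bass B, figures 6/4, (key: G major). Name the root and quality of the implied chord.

The figures 6/4 indicate a triad in second inversion.
In second inversion the root lies a fourth above the bass: a fourth above B in G major is E.
The chord tones are B, E, G, giving E minor.

E minor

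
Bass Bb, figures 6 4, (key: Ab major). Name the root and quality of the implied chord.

Eb major

The figures 6 4 indicate a triad in second inversion.
In second inversion the root lies a fourth above the bass: a fourth above Bb in Ab major is Eb.
The chord tones are Bb, Eb, G, giving Eb major.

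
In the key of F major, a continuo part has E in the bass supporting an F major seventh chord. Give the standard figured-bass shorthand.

E is the seventh of F major seventh, so the chord is in third inversion.
A seventh chord in third inversion is figured 6/4/2, conventionally abbreviated 4/2.

4/2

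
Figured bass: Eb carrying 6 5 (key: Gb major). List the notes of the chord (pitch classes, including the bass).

The written figures 6 5 are shorthand for 6/5/3: the 3 is implied.
A third above Eb in this key is Gb.
A fifth above Eb in this key is Bb.
A sixth above Eb in this key is Cb.
Together with the bass Eb, this spells Cb major seventh in first inversion.

Eb, Gb, Bb, Cb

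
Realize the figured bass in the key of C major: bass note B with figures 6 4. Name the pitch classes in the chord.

A fourth above B in this key is E.
A sixth above B in this key is G.
Together with the bass B, this spells E minor in second inversion.

B, E, G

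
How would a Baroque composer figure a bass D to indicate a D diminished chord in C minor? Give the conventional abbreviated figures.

no figures

D is the root of D diminished, so the chord is in root position.
A triad in root position is figured 5/3, conventionally abbreviated (no figures — root-position triad).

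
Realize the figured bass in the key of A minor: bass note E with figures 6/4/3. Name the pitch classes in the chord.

E, G, A, C

A third above E in this key is G.
A fourth above E in this key is A.
A sixth above E in this key is C.
Together with the bass E, this spells A minor seventh in second inversion.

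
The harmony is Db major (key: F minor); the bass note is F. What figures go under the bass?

F is the third of Db major, so the chord is in first inversion.
A triad in first inversion is figured 6/3, conventionally abbreviated 6.

6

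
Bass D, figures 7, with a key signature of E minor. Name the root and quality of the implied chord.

The figures 7 indicate a seventh chord in root position.
In root position the bass is the root, so the root is D.
The chord tones are D, F#, A, C, giving D dominant seventh.

D dominant seventh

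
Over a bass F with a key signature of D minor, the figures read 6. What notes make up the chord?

F, A, D

The written figures 6 are shorthand for 6/3: the 3 is implied.
A third above F in this key is A.
A sixth above F in this key is D.
Together with the bass F, this spells D minor in first inversion.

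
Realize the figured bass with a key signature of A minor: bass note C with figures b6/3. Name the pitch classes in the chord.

C, E, Ab

A third above C in this key is E.
A sixth above C in this key is A, lowered to Ab by the flat.
Together with the bass C, this spells Ab augmented in first inversion.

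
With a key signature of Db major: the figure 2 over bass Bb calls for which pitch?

C

Counting 1 letter step above Bb lands on C; in Db major, that letter is C.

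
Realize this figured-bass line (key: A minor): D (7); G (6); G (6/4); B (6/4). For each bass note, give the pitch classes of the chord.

D (7/5/3): D, F, A, C.
G (6/3): G, B, E.
G (6/4): G, C, E.
B (6/4): B, E, G.

D, F, A, C | G, B, E | G, C, E | B, E, G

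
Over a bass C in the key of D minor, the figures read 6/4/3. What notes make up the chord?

C, E, F, A

A third above C in this key is E.
A fourth above C in this key is F.
A sixth above C in this key is A.
Together with the bass C, this spells F major seventh in second inversion.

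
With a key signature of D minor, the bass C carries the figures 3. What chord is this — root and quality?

C major

The figures 3 indicate a triad in root position.
In root position the bass is the root, so the root is C.
The chord tones are C, E, G, giving C major.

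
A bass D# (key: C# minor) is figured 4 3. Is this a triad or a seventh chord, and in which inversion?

seventh chord, second inversion

4 3 is shorthand for 6/4/3.
Intervals of 6/4/3 above the bass form a seventh chord; the bass is the fifth, so this is second inversion.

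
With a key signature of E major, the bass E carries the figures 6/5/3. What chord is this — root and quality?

C# minor seventh

The figures 6/5/3 indicate a seventh chord in first inversion.
In first inversion the root lies a sixth above the bass: a sixth above E in E major is C#.
The chord tones are E, G#, B, C#, giving C# minor seventh.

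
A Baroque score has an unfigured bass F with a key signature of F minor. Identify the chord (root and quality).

F minor

An unfigured bass indicates a triad in root position.
In root position the bass is the root, so the root is F.
The chord tones are F, Ab, C, giving F minor.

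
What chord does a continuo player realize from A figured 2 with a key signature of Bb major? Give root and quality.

Bb major seventh

The figures 2 indicate a seventh chord in third inversion.
In third inversion the root lies a second above the bass: a second above A in Bb major is Bb.
The chord tones are A, Bb, D, F, giving Bb major seventh.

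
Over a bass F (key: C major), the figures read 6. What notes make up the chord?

F, A, D

The written figures 6 are shorthand for 6/3: the 3 is implied.
A third above F in this key is A.
A sixth above F in this key is D.
Together with the bass F, this spells D minor in first inversion.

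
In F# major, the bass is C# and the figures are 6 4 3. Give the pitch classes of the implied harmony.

C#, E#, F#, A#

A third above C# in this key is E#.
A fourth above C# in this key is F#.
A sixth above C# in this key is A#.
Together with the bass C#, this spells F# major seventh in second inversion.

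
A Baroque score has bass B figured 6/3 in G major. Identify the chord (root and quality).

The figures 6/3 indicate a triad in first inversion.
In first inversion the root lies a sixth above the bass: a sixth above B in G major is G.
The chord tones are B, D, G, giving G major.

G major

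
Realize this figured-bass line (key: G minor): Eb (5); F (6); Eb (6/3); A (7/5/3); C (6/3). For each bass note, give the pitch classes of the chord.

Eb, G, Bb | F, A, D | Eb, G, C | A, C, Eb, G | C, Eb, A

Eb (5/3): Eb, G, Bb.
F (6/3): F, A, D.
Eb (6/3): Eb, G, C.
A (7/5/3): A, C, Eb, G.
C (6/3): C, Eb, A.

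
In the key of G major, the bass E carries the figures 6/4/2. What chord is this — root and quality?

The figures 6/4/2 indicate a seventh chord in third inversion.
In third inversion the root lies a second above the bass: a second above E in G major is F#.
The chord tones are E, F#, A, C, giving F# half-diminished seventh.

F# half-diminished seventh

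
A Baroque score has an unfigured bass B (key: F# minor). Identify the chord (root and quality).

B minor

An unfigured bass indicates a triad in root position.
In root position the bass is the root, so the root is B.
The chord tones are B, D, F#, giving B minor.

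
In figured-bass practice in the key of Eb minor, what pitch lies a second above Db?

Eb

Counting 1 letter step above Db lands on E; in Eb minor, that letter is Eb.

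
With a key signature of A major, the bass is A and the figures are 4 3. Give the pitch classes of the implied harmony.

A, C#, D, F#

The written figures 4 3 are shorthand for 6/4/3: the 6 is implied.
A third above A in this key is C#.
A fourth above A in this key is D.
A sixth above A in this key is F#.
Together with the bass A, this spells D major seventh in second inversion.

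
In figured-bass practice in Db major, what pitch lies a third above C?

Eb

Counting 2 letter steps above C lands on E; in Db major, that letter is Eb.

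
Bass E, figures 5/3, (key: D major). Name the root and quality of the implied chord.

E minor

The figures 5/3 indicate a triad in root position.
In root position the bass is the root, so the root is E.
The chord tones are E, G, B, giving E minor.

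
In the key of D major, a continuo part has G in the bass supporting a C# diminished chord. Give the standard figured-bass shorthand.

G is the fifth of C# diminished, so the chord is in second inversion.
A triad in second inversion is figured 6/4, conventionally abbreviated 6/4.

6/4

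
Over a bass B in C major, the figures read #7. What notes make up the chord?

The written figures #7 are shorthand for 7/5/3: the 5/3 are implied.
A third above B in this key is D.
A fifth above B in this key is F.
A seventh above B in this key is A, raised to A# by the sharp.

B, D, F, A#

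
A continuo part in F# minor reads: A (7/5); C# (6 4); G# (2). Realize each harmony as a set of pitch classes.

A, C#, E, G# | C#, F#, A | G#, A, C#, E

A (7/5/3): A, C#, E, G#.
C# (6/4): C#, F#, A.
G# (6/4/2): G#, A, C#, E.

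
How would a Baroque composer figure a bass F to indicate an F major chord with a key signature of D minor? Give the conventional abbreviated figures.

F is the root of F major, so the chord is in root position.
A triad in root position is figured 5/3, conventionally abbreviated (no figures — root-position triad).

no figures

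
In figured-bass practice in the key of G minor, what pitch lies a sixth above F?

D

Counting 5 letter steps above F lands on D; in G minor, that letter is D.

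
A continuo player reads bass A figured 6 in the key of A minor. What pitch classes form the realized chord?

A, C, F

The written figures 6 are shorthand for 6/3: the 3 is implied.
A third above A in this key is C.
A sixth above A in this key is F.
Together with the bass A, this spells F major in first inversion.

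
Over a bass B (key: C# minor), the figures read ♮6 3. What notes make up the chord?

B, D#, G

A third above B in this key is D#.
A sixth above B in this key is G#, made natural (G) by the ♮ figure.
Together with the bass B, this spells G augmented in first inversion.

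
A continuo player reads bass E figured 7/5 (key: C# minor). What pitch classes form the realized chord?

E, G#, B, D#

The written figures 7/5 are shorthand for 7/5/3: the 3 is implied.
A third above E in this key is G#.
A fifth above E in this key is B.
A seventh above E in this key is D#.
Together with the bass E, this spells E major seventh in root position.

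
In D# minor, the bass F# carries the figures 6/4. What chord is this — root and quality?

B major

The figures 6/4 indicate a triad in second inversion.
In second inversion the root lies a fourth above the bass: a fourth above F# in D# minor is B.
The chord tones are F#, B, D#, giving B major.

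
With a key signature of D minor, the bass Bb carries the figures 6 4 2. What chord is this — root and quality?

The figures 6 4 2 indicate a seventh chord in third inversion.
In third inversion the root lies a second above the bass: a second above Bb in D minor is C.
The chord tones are Bb, C, E, G, giving C dominant seventh.

C dominant seventh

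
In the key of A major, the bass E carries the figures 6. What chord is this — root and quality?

The figures 6 indicate a triad in first inversion.
In first inversion the root lies a sixth above the bass: a sixth above E in A major is C#.
The chord tones are E, G#, C#, giving C# minor.

C# minor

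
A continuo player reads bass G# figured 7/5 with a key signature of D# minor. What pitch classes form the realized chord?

The written figures 7/5 are shorthand for 7/5/3: the 3 is implied.
A third above G# in this key is B.
A fifth above G# in this key is D#.
A seventh above G# in this key is F#.
Together with the bass G#, this spells G# minor seventh in root position.

G#, B, D#, F#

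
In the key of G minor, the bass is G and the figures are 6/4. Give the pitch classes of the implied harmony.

G, C, Eb

A fourth above G in this key is C.
A sixth above G in this key is Eb.
Together with the bass G, this spells C minor in second inversion.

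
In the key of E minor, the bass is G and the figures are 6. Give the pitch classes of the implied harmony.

The written figures 6 are shorthand for 6/3: the 3 is implied.
A third above G in this key is B.
A sixth above G in this key is E.
Together with the bass G, this spells E minor in first inversion.

G, B, E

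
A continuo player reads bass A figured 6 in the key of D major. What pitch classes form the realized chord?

A, C#, F#

The written figures 6 are shorthand for 6/3: the 3 is implied.
A third above A in this key is C#.
A sixth above A in this key is F#.
Together with the bass A, this spells F# minor in first inversion.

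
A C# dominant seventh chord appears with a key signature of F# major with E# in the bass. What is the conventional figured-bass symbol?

E# is the third of C# dominant seventh, so the chord is in first inversion.
A seventh chord in first inversion is figured 6/5/3, conventionally abbreviated 6/5.

6/5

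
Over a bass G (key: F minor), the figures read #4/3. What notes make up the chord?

G, Bb, C#, Eb

The written figures #4/3 are shorthand for 6/4/3: the 6 is implied.
A third above G in this key is Bb.
A fourth above G in this key is C, raised to C# by the sharp.
A sixth above G in this key is Eb.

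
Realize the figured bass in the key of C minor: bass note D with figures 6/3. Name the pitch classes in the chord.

D, F, Bb

A third above D in this key is F.
A sixth above D in this key is Bb.
Together with the bass D, this spells Bb major in first inversion.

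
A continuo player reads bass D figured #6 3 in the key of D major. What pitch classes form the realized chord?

A third above D in this key is F#.
A sixth above D in this key is B, raised to B# by the sharp.

D, F#, B#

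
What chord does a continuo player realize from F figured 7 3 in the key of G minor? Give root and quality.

The figures 7 3 indicate a seventh chord in root position.
In root position the bass is the root, so the root is F.
The chord tones are F, A, C, Eb, giving F dominant seventh.

F dominant seventh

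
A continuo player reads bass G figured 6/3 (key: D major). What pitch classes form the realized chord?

G, B, E

A third above G in this key is B.
A sixth above G in this key is E.
Together with the bass G, this spells E minor in first inversion.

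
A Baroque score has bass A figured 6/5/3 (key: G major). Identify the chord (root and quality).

F# half-diminished seventh

The figures 6/5/3 indicate a seventh chord in first inversion.
In first inversion the root lies a sixth above the bass: a sixth above A in G major is F#.
The chord tones are A, C, E, F#, giving F# half-diminished seventh.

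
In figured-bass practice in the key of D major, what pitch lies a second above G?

Counting 1 letter step above G lands on A; in D major, that letter is A.

A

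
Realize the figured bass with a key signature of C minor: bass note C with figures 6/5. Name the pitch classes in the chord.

The written figures 6/5 are shorthand for 6/5/3: the 3 is implied.
A third above C in this key is Eb.
A fifth above C in this key is G.
A sixth above C in this key is Ab.
Together with the bass C, this spells Ab major seventh in first inversion.

C, Eb, G, Ab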